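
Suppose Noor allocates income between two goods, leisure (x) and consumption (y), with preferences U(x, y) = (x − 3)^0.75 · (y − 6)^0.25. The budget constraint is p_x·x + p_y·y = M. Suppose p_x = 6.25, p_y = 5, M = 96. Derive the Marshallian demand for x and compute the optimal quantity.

This is Cobb-Douglas in (x−3, y−6): tangency gives 0.75·p_y·(y−6) = 0.25·p_x·(x−3).
Substituting into the budget: x* = 3 + 0.75·(M − 3·p_x − 6·p_y)/p_x, and y* = 6 + 0.25·(…)/p_y.
Discretionary income = 96 − 3·6.25 − 6·5 = 47.25; x* = 3 + 0.75·47.25/6.25 = 8.67.

x* = 8.67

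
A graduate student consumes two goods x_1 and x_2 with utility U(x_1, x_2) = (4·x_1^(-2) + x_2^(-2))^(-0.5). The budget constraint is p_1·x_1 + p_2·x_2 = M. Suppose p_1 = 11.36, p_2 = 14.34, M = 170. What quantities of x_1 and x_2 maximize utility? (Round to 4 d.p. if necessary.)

From the CES first-order condition, 4·(x_2/x_1)^(3) = p_1/p_2.
Solve for the ratio: x_2/x_1 = [(1/4)·p_1/p_2]^(1/3).
Substitute x_2 = (x_2/x_1)·x_1 into the budget: x_1* = M/(p_1 + p_2·(x_2/x_1)).
Numerically x_2/x_1 = 0.582894, so x_1* = 170/(11.36 + 14.34·0.582894) = 8.6213 and x_2* = 0.582894·8.6213 = 5.0253.

x_1* = 8.6213, x_2* = 5.0253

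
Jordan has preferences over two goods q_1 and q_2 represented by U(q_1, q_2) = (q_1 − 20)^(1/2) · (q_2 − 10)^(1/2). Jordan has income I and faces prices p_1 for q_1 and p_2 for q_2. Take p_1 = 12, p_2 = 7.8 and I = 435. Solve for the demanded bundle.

Discretionary income = 435 − 20·12 − 10·7.8 = 117; q_1* = 20 + 0.5·117/12 = 24.875; q_2* = 10 + 0.5·117/7.8 = 17.5.

q_1* = 24.875, q_2* = 17.5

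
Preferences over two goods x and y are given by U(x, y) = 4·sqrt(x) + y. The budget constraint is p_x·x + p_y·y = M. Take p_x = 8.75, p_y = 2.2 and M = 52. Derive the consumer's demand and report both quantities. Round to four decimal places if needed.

x* = 0.2529, y* = 22.6306

MU_x = 2/√x, MU_y = 1. Tangency: 2/√x = p_x/p_y.
Thus x* = (2·p_y/p_x)² — independent of M — with the rest of income spent on y.
Plugging in: x* = (2·2.2/8.75)² = 0.2529, y* = 22.6306.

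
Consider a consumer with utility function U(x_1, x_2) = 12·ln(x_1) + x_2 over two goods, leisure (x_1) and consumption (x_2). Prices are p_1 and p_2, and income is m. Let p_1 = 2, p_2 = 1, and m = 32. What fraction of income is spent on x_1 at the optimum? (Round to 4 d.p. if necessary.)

MU_x_1 = 12/x_1, MU_x_2 = 1. Tangency: 12/x_1 = p_1/p_2.
So x_1*(p_1,p_2) = 12·p_2/p_1, independent of income; and x_2* = (m − 12·p_2)/p_2.
At the given prices: x_1* = 12·1/2 = 6, and x_2* = 20.
Expenditure on x_1: 2·6 = 12; share = 0.375.

share on x_1 = 0.375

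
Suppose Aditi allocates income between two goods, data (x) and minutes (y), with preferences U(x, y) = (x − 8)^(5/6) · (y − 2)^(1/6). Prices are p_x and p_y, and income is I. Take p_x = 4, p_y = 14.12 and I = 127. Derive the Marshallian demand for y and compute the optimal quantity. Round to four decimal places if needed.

y* = 2.788

Let x' = x−8, y' = y−2. MRS = 5·y'/x' = p_x/p_y.
After buying the subsistence bundle (8, 2), a share 5/6 of the remaining income goes to x: x* = 8 + 5/6·(I − 8p_x − 2p_y)/p_x.
Discretionary income = 127 − 8·4 − 2·14.12 = 66.76; y* = 2 + 1/6·66.76/14.12 = 2.788.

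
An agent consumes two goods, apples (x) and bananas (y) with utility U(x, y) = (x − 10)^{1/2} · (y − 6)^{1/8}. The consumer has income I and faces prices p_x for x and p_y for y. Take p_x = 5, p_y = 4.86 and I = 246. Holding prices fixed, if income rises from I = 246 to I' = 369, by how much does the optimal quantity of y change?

Δy* = 5.0617

Substituting into the budget: x* = 10 + 0.8·(I − 10·p_x − 6·p_y)/p_x, and y* = 6 + 0.2·(…)/p_y.
Discretionary income = 246 − 10·5 − 6·4.86 = 166.84; y* = 6 + 0.2·166.84/4.86 = 12.8658.
At I' = 369: y* = 17.9276. Change: 17.9276 − 12.8658 = 5.0617.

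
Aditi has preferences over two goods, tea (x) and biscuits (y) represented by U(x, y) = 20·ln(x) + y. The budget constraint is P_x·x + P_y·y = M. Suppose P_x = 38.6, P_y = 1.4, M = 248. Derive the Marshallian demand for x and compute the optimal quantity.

x* = 0.7254

MU_x = 20/x, MU_y = 1. Tangency: 20/x = P_x/P_y.
So x*(P_x,P_y) = 20·P_y/P_x, independent of income; and y* = (M − 20·P_y)/P_y.
At the given prices: x* = 20·1.4/38.6 = 0.7254.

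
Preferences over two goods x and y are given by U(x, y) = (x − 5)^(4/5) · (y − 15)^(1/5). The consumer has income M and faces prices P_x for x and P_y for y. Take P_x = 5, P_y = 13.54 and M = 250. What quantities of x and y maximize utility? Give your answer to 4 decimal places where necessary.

x* = 8.504, y* = 15.3235

This is Cobb-Douglas in (x−5, y−15): tangency gives 0.8·P_y·(y−15) = 0.2·P_x·(x−5).
Substituting into the budget: x* = 5 + 0.8·(M − 5·P_x − 15·P_y)/P_x, and y* = 15 + 0.2·(…)/P_y.
Discretionary income = 250 − 5·5 − 15·13.54 = 21.9; x* = 5 + 0.8·21.9/5 = 8.504; y* = 15 + 0.2·21.9/13.54 = 15.3235.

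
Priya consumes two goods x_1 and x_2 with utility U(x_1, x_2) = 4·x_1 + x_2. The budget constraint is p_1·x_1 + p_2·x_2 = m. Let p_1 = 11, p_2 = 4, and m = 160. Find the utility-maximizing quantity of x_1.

Linear utility — the consumer picks whichever good has higher MU/price: 4/11 = 0.3636 vs 1/4 = 0.25.
x_1 gives more utility per dollar, so spend all income on x_1: x_1* = m/p_1, x_2* = 0.
Numerically: x_1* = 14.5455, x_2* = 0.

x_1* = 14.5455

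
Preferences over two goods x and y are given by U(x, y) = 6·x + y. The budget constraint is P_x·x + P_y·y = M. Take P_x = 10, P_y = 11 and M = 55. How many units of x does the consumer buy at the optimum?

x* = 5.5

Linear utility — the consumer picks whichever good has higher MU/price: 6/10 = 0.6 vs 1/11 = 0.0909.
x gives more utility per dollar, so spend all income on x: x* = M/P_x, y* = 0.
Numerically: x* = 5.5, y* = 0.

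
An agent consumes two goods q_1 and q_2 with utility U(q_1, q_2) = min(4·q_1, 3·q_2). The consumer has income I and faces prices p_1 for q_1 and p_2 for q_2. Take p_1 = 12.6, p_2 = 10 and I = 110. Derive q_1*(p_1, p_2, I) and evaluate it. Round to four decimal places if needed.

q_1* = 4.2416

With perfect complements, no substitution: consume in ratio q_1:q_2 = 3:4.
Budget: p_1·q_1 + p_2·(4/3)·q_1 = I, so (3·p_1 + 4·p_2)·q_1 = 3·I.
Demand: q_1*(p_1,p_2,I) = 3·I/(3·p_1 + 4·p_2), q_2* = 4·I/(3·p_1 + 4·p_2).
Here 3·12.6 + 4·10 = 77.8, giving q_1* = 4.2416.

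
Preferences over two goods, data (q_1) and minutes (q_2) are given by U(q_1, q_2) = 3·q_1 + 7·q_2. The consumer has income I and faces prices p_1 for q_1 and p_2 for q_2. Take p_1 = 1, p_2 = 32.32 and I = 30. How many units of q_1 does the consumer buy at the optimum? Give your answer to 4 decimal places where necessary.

q_1* = 30

q_1 gives more utility per dollar, so spend all income on q_1: q_1* = I/p_1, q_2* = 0.
Numerically: q_1* = 30, q_2* = 0.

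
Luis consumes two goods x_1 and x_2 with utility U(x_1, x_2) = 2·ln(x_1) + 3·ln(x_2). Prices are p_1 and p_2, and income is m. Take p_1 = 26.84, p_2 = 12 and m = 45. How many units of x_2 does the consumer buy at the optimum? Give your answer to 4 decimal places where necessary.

x_2* = 2.25

MU_x_1/MU_x_2 = (2·x_2)/(3·x_1); tangency sets this equal to p_1/p_2.
So 2·p_2·x_2 = 3·p_1·x_1; combined with the budget, a share 0.4 of income goes to x_1.
Demand: x_1*(p_1,p_2,m) = 0.4·m/p_1 and x_2* = 0.6·m/p_2.
At p_1=26.84, p_2=12, m=45: x_2* = 0.6·45/12 = 2.25.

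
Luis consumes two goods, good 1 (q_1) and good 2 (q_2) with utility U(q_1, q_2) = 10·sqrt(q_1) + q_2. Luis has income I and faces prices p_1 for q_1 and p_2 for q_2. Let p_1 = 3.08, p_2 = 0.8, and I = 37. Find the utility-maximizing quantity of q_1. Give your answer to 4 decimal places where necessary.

Plugging in: q_1* = (5·0.8/3.08)² = 1.6866.

q_1* = 1.6866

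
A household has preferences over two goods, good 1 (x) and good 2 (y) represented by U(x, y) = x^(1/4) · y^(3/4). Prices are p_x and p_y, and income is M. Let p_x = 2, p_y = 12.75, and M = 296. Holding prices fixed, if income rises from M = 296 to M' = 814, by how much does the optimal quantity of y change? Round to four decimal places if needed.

Tangency: MRS = (1/3)·y/x = p_x/p_y.
So 0.25·p_y·y = 0.75·p_x·x; combined with the budget, a share 0.25 of income goes to x.
Demand: x*(p_x,p_y,M) = 0.25·M/p_x and y* = 0.75·M/p_y.
At p_x=2, p_y=12.75, M=296: y* = 0.75·296/12.75 = 17.4118.
At M' = 814: y* = 47.8824. Change: 47.8824 − 17.4118 = 30.4706.

Δy* = 30.4706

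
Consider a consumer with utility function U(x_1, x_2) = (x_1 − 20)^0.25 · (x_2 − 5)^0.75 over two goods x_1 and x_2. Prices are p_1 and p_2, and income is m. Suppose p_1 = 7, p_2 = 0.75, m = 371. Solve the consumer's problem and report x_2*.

This is Cobb-Douglas in (x_1−20, x_2−5): tangency gives 0.25·p_2·(x_2−5) = 0.75·p_1·(x_1−20).
After buying the subsistence bundle (20, 5), a share 0.25 of the remaining income goes to x_1: x_1* = 20 + 0.25·(m − 20p_1 − 5p_2)/p_1.
Discretionary income = 371 − 20·7 − 5·0.75 = 227.25; x_2* = 5 + 0.75·227.25/0.75 = 232.25.

x_2* = 232.25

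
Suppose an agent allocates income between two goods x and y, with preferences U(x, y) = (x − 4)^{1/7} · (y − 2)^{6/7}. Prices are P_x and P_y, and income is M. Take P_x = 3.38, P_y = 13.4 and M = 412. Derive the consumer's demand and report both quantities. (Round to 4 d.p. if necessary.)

x* = 19.7092, y* = 25.7748

This is Cobb-Douglas in (x−4, y−2): tangency gives 1/7·P_y·(y−2) = 6/7·P_x·(x−4).
After buying the subsistence bundle (4, 2), a share 1/7 of the remaining income goes to x: x* = 4 + 1/7·(M − 4P_x − 2P_y)/P_x.
Discretionary income = 412 − 4·3.38 − 2·13.4 = 371.68; x* = 4 + 1/7·371.68/3.38 = 19.7092; y* = 2 + 6/7·371.68/13.4 = 25.7748.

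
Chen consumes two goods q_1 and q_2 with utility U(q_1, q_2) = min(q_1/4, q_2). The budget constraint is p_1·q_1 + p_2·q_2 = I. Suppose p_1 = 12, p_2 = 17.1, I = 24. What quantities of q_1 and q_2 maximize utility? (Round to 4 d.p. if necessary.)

q_1* = 1.4747, q_2* = 0.3687

Here 4·12 + 17.1 = 65.1, giving q_1* = 1.4747 and q_2* = 0.3687.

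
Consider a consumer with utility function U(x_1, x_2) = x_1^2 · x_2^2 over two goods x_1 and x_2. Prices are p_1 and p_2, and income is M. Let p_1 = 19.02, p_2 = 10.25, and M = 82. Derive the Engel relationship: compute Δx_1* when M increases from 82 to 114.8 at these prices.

Demand: x_1*(p_1,p_2,M) = 0.5·M/p_1 and x_2* = 0.5·M/p_2.
At p_1=19.02, p_2=10.25, M=82: x_1* = 0.5·82/19.02 = 2.1556.
At M' = 114.8: x_1* = 3.0179. Change: 3.0179 − 2.1556 = 0.8623.

Δx_1* = 0.8623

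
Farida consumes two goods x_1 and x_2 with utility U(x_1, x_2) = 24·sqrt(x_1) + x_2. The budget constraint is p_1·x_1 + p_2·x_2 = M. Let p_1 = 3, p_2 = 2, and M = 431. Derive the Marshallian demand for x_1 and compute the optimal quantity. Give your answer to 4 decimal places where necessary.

Set MRS = p_1/p_2: 12·x_1^(−1/2) = p_1/p_2.
Solve: √x_1 = 12·p_2/p_1, so x_1*(p_1,p_2) = (12·p_2/p_1)², and x_2* = (M − p_1·x_1*)/p_2.
Plugging in: x_1* = (12·2/3)² = 64.

x_1* = 64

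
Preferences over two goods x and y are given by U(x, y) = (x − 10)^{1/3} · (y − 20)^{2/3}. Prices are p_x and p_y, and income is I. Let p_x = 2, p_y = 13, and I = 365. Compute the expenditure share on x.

This is Cobb-Douglas in (x−10, y−20): tangency gives 1/3·p_y·(y−20) = 2/3·p_x·(x−10).
Substituting into the budget: x* = 10 + 1/3·(I − 10·p_x − 20·p_y)/p_x, and y* = 20 + 2/3·(…)/p_y.
Discretionary income = 365 − 10·2 − 20·13 = 85; x* = 10 + 1/3·85/2 = 24.1667; y* = 20 + 2/3·85/13 = 24.359.
Expenditure on x: 2·24.1667 = 48.3333; share = 0.1324.

share on x = 0.1324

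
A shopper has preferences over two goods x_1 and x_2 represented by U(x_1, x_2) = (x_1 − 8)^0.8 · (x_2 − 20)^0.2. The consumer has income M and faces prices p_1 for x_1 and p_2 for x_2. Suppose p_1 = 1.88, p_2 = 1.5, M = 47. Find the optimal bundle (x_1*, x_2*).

Let x_1' = x_1−8, x_2' = x_2−20. MRS = 4·x_2'/x_1' = p_1/p_2.
Substituting into the budget: x_1* = 8 + 0.8·(M − 8·p_1 − 20·p_2)/p_1, and x_2* = 20 + 0.2·(…)/p_2.
Discretionary income = 47 − 8·1.88 − 20·1.5 = 1.96; x_1* = 8 + 0.8·1.96/1.88 = 8.834; x_2* = 20 + 0.2·1.96/1.5 = 20.2613.

x_1* = 8.834, x_2* = 20.2613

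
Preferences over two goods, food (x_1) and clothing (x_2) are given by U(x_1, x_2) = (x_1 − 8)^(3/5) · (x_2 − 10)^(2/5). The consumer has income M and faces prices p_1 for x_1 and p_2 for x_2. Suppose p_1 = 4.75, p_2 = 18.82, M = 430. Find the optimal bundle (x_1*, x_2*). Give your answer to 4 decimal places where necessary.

This is Cobb-Douglas in (x_1−8, x_2−10): tangency gives 0.6·p_2·(x_2−10) = 0.4·p_1·(x_1−8).
After buying the subsistence bundle (8, 10), a share 0.6 of the remaining income goes to x_1: x_1* = 8 + 0.6·(M − 8p_1 − 10p_2)/p_1.
Discretionary income = 430 − 8·4.75 − 10·18.82 = 203.8; x_1* = 8 + 0.6·203.8/4.75 = 33.7432; x_2* = 10 + 0.4·203.8/18.82 = 14.3316.

x_1* = 33.7432, x_2* = 14.3316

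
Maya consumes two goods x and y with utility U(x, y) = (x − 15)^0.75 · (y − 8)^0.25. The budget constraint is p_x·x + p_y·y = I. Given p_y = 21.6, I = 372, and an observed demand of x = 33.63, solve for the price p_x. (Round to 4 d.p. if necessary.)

p_x = 5

This is Cobb-Douglas in (x−15, y−8): tangency gives 0.75·p_y·(y−8) = 0.25·p_x·(x−15).
Substituting into the budget: x* = 15 + 0.75·(I − 15·p_x − 8·p_y)/p_x, and y* = 8 + 0.25·(…)/p_y.
Set x* = 33.63 in the demand function and solve for p_x: p_x = 5.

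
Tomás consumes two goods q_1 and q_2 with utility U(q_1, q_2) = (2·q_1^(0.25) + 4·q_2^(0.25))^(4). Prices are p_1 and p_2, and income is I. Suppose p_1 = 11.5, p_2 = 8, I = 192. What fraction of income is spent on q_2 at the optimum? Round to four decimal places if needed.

MRS = MU_q_1/MU_q_2 = (1/2)·(q_2/q_1)^(0.75). Set equal to p_1/p_2.
Solve for the ratio: q_2/q_1 = [2·p_1/p_2]^(4/3).
With the ratio pinned down, the budget gives q_1* = I/(p_1 + p_2·(q_2/q_1)) and q_2* = (q_2/q_1)·q_1*.
Numerically q_2/q_1 = 4.088059, so q_1* = 192/(11.5 + 8·4.088059) = 4.3435 and q_2* = 4.088059·4.3435 = 17.7563.
Expenditure on q_2: 8·17.7563 = 142.0503; share = 0.7398.

share on q_2 = 0.7398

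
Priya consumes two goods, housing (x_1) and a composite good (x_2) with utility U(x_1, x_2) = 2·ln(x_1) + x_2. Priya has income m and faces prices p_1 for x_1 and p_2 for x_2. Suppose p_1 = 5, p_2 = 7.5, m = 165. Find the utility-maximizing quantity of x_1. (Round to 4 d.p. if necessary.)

MU_x_1 = 2/x_1, MU_x_2 = 1. Tangency: 2/x_1 = p_1/p_2.
So x_1*(p_1,p_2) = 2·p_2/p_1, independent of income; and x_2* = (m − 2·p_2)/p_2.
At the given prices: x_1* = 2·7.5/5 = 3.

x_1* = 3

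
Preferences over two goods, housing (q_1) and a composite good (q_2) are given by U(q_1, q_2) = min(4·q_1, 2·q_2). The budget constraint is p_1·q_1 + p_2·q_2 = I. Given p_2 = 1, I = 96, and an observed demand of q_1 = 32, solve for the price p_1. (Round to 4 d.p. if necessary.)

p_1 = 1

Leontief preferences: the optimum is at the kink where q_1/2 = q_2/4, i.e. q_2 = 2·q_1.
Budget: p_1·q_1 + p_2·2·q_1 = I, so (2·p_1 + 4·p_2)·q_1 = 2·I.
Demand: q_1*(p_1,p_2,I) = 2·I/(2·p_1 + 4·p_2), q_2* = 4·I/(2·p_1 + 4·p_2).
Set q_1* = 32 in the demand function and solve for p_1: p_1 = 1.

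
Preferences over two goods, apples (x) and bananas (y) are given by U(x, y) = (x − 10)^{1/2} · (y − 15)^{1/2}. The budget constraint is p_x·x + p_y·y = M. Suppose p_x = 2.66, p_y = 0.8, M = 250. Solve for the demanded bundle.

Discretionary income = 250 − 10·2.66 − 15·0.8 = 211.4; x* = 10 + 0.5·211.4/2.66 = 49.7368; y* = 15 + 0.5·211.4/0.8 = 147.125.

x* = 49.7368, y* = 147.125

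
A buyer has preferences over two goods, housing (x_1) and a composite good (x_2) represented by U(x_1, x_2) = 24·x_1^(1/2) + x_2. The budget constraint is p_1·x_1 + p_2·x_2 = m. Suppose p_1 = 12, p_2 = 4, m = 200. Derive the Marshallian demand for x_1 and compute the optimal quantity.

Utility is quasi-linear in x_2; the FOC for x_1 is 12/√x_1 = p_1/p_2.
Solve: √x_1 = 12·p_2/p_1, so x_1*(p_1,p_2) = (12·p_2/p_1)², and x_2* = (m − p_1·x_1*)/p_2.
Plugging in: x_1* = (12·4/12)² = 16.

x_1* = 16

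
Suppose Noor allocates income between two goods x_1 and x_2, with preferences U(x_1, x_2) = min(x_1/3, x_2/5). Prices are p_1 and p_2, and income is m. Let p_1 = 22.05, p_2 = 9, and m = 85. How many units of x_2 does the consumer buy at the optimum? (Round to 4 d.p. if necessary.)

x_2* = 3.8237

Leontief preferences: the optimum is at the kink where x_1/3 = x_2/5, i.e. x_2 = (5/3)·x_1.
Budget: p_1·x_1 + p_2·(5/3)·x_1 = m, so (3·p_1 + 5·p_2)·x_1 = 3·m.
Demand: x_1*(p_1,p_2,m) = 3·m/(3·p_1 + 5·p_2), x_2* = 5·m/(3·p_1 + 5·p_2).
Here 3·22.05 + 5·9 = 111.15, giving x_2* = 3.8237.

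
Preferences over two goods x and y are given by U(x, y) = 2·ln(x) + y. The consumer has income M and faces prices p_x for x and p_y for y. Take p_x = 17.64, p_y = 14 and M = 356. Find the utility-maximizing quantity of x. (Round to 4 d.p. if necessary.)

MU_x = 2/x, MU_y = 1. Tangency: 2/x = p_x/p_y.
So x*(p_x,p_y) = 2·p_y/p_x, independent of income; and y* = (M − 2·p_y)/p_y.
At the given prices: x* = 2·14/17.64 = 1.5873.

x* = 1.5873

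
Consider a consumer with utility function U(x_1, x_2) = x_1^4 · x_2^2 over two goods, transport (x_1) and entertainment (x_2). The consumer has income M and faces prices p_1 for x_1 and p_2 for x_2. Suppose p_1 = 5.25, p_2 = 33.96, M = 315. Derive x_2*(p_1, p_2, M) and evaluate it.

x_2* = 3.0919

MU_x_1/MU_x_2 = (4·x_2)/(2·x_1); tangency sets this equal to p_1/p_2.
So 4·p_2·x_2 = 2·p_1·x_1; combined with the budget, a share 2/3 of income goes to x_1.
Demand: x_1*(p_1,p_2,M) = 2/3·M/p_1 and x_2* = 1/3·M/p_2.
At p_1=5.25, p_2=33.96, M=315: x_2* = 1/3·315/33.96 = 3.0919.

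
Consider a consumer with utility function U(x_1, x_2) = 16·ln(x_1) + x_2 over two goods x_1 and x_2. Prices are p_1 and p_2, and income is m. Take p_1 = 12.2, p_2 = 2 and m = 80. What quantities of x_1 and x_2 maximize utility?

x_1* = 2.623, x_2* = 24

Set MRS = p_1/p_2: (16/x_1)/1 = p_1/p_2.
So x_1*(p_1,p_2) = 16·p_2/p_1, independent of income; and x_2* = (m − 16·p_2)/p_2.
At the given prices: x_1* = 16·2/12.2 = 2.623, and x_2* = 24.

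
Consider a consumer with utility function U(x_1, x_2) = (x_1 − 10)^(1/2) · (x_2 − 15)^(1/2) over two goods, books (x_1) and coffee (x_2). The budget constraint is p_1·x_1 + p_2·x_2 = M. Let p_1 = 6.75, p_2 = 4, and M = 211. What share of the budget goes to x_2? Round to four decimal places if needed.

Let x_1' = x_1−10, x_2' = x_2−15. MRS = x_2'/x_1' = p_1/p_2.
After buying the subsistence bundle (10, 15), a share 0.5 of the remaining income goes to x_1: x_1* = 10 + 0.5·(M − 10p_1 − 15p_2)/p_1.
Discretionary income = 211 − 10·6.75 − 15·4 = 83.5; x_1* = 10 + 0.5·83.5/6.75 = 16.1852; x_2* = 15 + 0.5·83.5/4 = 25.4375.
Expenditure on x_2: 4·25.4375 = 101.75; share = 0.4822.

share on x_2 = 0.4822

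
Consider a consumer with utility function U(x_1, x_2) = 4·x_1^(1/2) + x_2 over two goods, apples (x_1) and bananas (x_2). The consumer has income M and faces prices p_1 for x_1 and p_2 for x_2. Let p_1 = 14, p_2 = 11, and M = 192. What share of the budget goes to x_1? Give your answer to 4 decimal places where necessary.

share on x_1 = 0.1801

Utility is quasi-linear in x_2; the FOC for x_1 is 2/√x_1 = p_1/p_2.
Thus x_1* = (2·p_2/p_1)² — independent of M — with the rest of income spent on x_2.
Plugging in: x_1* = (2·11/14)² = 2.4694, x_2* = 14.3117.
Expenditure on x_1: 14·2.4694 = 34.5714; share = 0.1801.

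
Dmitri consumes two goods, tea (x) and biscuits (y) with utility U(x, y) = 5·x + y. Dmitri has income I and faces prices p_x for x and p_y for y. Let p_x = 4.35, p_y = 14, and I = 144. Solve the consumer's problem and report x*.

Linear utility — the consumer picks whichever good has higher MU/price: 5/4.35 = 1.1494 vs 1/14 = 0.0714.
x gives more utility per dollar, so spend all income on x: x* = I/p_x, y* = 0.
Numerically: x* = 33.1034, y* = 0.

x* = 33.1034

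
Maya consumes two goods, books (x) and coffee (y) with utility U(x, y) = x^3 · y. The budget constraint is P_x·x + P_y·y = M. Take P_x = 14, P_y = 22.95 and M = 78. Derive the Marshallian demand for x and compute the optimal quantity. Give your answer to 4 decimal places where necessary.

Tangency: MRS = 3·y/x = P_x/P_y.
So 3·P_y·y = P_x·x; combined with the budget, a share 0.75 of income goes to x.
Demand: x*(P_x,P_y,M) = 0.75·M/P_x and y* = 0.25·M/P_y.
At P_x=14, P_y=22.95, M=78: x* = 0.75·78/14 = 4.1786.

x* = 4.1786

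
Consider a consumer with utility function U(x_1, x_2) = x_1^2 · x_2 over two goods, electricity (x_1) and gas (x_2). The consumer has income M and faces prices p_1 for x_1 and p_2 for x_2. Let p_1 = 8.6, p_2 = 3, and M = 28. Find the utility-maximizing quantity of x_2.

The MRS is 2·x_2/x_1. Set MRS = p_1/p_2.
So 2·p_2·x_2 = p_1·x_1; combined with the budget, a share 2/3 of income goes to x_1.
Demand: x_1*(p_1,p_2,M) = 2/3·M/p_1 and x_2* = 1/3·M/p_2.
At p_1=8.6, p_2=3, M=28: x_2* = 1/3·28/3 = 3.1111.

x_2* = 3.1111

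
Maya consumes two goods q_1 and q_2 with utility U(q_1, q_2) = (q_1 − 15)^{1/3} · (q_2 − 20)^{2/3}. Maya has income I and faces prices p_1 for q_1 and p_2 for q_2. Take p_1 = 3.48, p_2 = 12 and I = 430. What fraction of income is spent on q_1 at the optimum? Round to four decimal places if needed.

Let q_1' = q_1−15, q_2' = q_2−20. MRS = (1/2)·q_2'/q_1' = p_1/p_2.
After buying the subsistence bundle (15, 20), a share 1/3 of the remaining income goes to q_1: q_1* = 15 + 1/3·(I − 15p_1 − 20p_2)/p_1.
Discretionary income = 430 − 15·3.48 − 20·12 = 137.8; q_1* = 15 + 1/3·137.8/3.48 = 28.1992; q_2* = 20 + 2/3·137.8/12 = 27.6556.
Expenditure on q_1: 3.48·28.1992 = 98.1333; share = 0.2282.

share on q_1 = 0.2282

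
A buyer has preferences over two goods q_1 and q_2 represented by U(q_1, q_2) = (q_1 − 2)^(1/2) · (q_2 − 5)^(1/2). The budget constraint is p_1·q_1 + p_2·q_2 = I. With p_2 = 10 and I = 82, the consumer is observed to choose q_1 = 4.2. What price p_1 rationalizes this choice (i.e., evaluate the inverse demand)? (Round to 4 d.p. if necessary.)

p_1 = 5

Let q_1' = q_1−2, q_2' = q_2−5. MRS = q_2'/q_1' = p_1/p_2.
After buying the subsistence bundle (2, 5), a share 0.5 of the remaining income goes to q_1: q_1* = 2 + 0.5·(I − 2p_1 − 5p_2)/p_1.
Set q_1* = 4.2 in the demand function and solve for p_1: p_1 = 5.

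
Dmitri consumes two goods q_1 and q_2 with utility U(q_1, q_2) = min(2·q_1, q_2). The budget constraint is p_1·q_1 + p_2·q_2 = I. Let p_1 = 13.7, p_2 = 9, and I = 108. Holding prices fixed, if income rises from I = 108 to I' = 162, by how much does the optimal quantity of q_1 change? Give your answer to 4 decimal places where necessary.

Δq_1* = 1.7035

With perfect complements, no substitution: consume in ratio q_1:q_2 = 1:2.
Budget: p_1·q_1 + p_2·2·q_1 = I, so (p_1 + 2·p_2)·q_1 = I.
Demand: q_1*(p_1,p_2,I) = I/(p_1 + 2·p_2), q_2* = 2·I/(p_1 + 2·p_2).
Here 13.7 + 2·9 = 31.7, giving q_1* = 3.4069.
At I' = 162: q_1* = 5.1104. Change: 5.1104 − 3.4069 = 1.7035.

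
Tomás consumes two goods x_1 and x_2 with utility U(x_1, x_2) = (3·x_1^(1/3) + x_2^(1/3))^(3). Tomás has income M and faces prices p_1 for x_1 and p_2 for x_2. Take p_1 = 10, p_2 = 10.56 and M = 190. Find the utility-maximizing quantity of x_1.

x_1* = 16.003

MRS = MU_x_1/MU_x_2 = 3·(x_2/x_1)^(2/3). Set equal to p_1/p_2.
Solve for the ratio: x_2/x_1 = [(1/3)·p_1/p_2]^(1.5).
With the ratio pinned down, the budget gives x_1* = M/(p_1 + p_2·(x_2/x_1)) and x_2* = (x_2/x_1)·x_1*.
Numerically x_2/x_1 = 0.177346, so x_1* = 190/(10 + 10.56·0.177346) = 16.003.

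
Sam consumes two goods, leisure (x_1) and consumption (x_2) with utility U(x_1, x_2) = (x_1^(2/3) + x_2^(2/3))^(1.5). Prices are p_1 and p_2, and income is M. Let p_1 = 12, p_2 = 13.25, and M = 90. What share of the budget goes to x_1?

MU_x_1 ∝ x_1^(-1/3), MU_x_2 ∝ x_2^(-1/3), so MRS = (x_2/x_1)^(1/3) = p_1/p_2.
Hence x_2/x_1 = (p_1/p_2)^(1/(1/3)), i.e. raised to the 3 power.
With the ratio pinned down, the budget gives x_1* = M/(p_1 + p_2·(x_2/x_1)) and x_2* = (x_2/x_1)·x_1*.
Numerically x_2/x_1 = 0.742841, so x_1* = 90/(12 + 13.25·0.742841) = 4.1204 and x_2* = 0.742841·4.1204 = 3.0608.
Expenditure on x_1: 12·4.1204 = 49.4446; share = 0.5494.

share on x_1 = 0.5494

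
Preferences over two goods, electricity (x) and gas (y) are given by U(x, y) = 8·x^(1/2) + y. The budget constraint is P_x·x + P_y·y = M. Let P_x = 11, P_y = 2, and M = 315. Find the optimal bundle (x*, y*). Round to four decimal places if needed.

x* = 0.5289, y* = 154.5909

Plugging in: x* = (4·2/11)² = 0.5289, y* = 154.5909.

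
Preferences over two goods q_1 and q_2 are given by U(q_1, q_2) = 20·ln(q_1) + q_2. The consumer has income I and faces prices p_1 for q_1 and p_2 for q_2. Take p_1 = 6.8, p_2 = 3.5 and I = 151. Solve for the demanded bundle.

Set MRS = p_1/p_2: (20/q_1)/1 = p_1/p_2.
So q_1*(p_1,p_2) = 20·p_2/p_1, independent of income; and q_2* = (I − 20·p_2)/p_2.
At the given prices: q_1* = 20·3.5/6.8 = 10.2941, and q_2* = 23.1429.

q_1* = 10.2941, q_2* = 23.1429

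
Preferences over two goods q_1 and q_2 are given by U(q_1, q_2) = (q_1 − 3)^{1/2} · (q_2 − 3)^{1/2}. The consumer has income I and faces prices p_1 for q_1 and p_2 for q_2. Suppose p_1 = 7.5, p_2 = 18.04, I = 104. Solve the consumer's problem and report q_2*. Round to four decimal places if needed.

q_2* = 3.7589

MRS = (q_2−3)/(q_1−3). Tangency with p_1/p_2 gives q_2−3 = (p_1/p_2)·(q_1−3).
Substituting into the budget: q_1* = 3 + 0.5·(I − 3·p_1 − 3·p_2)/p_1, and q_2* = 3 + 0.5·(…)/p_2.
Discretionary income = 104 − 3·7.5 − 3·18.04 = 27.38; q_2* = 3 + 0.5·27.38/18.04 = 3.7589.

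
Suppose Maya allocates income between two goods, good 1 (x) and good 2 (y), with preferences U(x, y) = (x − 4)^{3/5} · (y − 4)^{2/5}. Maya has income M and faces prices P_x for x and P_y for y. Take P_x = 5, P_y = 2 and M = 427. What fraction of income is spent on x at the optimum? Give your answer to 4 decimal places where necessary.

share on x = 0.6075

This is Cobb-Douglas in (x−4, y−4): tangency gives 0.6·P_y·(y−4) = 0.4·P_x·(x−4).
Substituting into the budget: x* = 4 + 0.6·(M − 4·P_x − 4·P_y)/P_x, and y* = 4 + 0.4·(…)/P_y.
Discretionary income = 427 − 4·5 − 4·2 = 399; x* = 4 + 0.6·399/5 = 51.88; y* = 4 + 0.4·399/2 = 83.8.
Expenditure on x: 5·51.88 = 259.4; share = 0.6075.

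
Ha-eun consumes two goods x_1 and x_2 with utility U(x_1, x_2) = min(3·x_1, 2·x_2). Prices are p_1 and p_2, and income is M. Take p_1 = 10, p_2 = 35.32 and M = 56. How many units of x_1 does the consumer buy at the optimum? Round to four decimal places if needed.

Demand: x_1*(p_1,p_2,M) = 2·M/(2·p_1 + 3·p_2), x_2* = 3·M/(2·p_1 + 3·p_2).
Here 2·10 + 3·35.32 = 125.96, giving x_1* = 0.8892.

x_1* = 0.8892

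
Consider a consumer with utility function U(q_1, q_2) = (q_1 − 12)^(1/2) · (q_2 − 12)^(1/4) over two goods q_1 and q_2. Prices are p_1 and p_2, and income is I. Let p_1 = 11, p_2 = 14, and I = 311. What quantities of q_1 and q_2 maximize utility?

This is Cobb-Douglas in (q_1−12, q_2−12): tangency gives 0.5·p_2·(q_2−12) = 0.25·p_1·(q_1−12).
After buying the subsistence bundle (12, 12), a share 2/3 of the remaining income goes to q_1: q_1* = 12 + 2/3·(I − 12p_1 − 12p_2)/p_1.
Discretionary income = 311 − 12·11 − 12·14 = 11; q_1* = 12 + 2/3·11/11 = 12.6667; q_2* = 12 + 1/3·11/14 = 12.2619.

q_1* = 12.6667, q_2* = 12.2619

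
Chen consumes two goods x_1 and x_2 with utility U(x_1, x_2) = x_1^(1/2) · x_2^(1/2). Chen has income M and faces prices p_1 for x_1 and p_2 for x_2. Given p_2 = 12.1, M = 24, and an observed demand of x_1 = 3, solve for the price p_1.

The MRS is x_2/x_1. Set MRS = p_1/p_2.
Rearranging, p_2·x_2 = p_1·x_1. Substituting into the budget gives p_1·x_1·(1 + 1) = M.
Demand: x_1*(p_1,p_2,M) = 0.5·M/p_1 and x_2* = 0.5·M/p_2.
Set x_1* = 3 in the demand function and solve for p_1: p_1 = 4.

p_1 = 4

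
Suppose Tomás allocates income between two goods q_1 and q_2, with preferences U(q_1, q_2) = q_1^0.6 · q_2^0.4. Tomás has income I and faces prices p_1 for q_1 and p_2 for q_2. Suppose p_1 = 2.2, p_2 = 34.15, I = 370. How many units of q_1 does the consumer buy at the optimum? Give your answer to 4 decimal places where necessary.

q_1* = 100.9091

MU_q_1/MU_q_2 = (0.6·q_2)/(0.4·q_1); tangency sets this equal to p_1/p_2.
Rearranging, p_2·q_2 = (2/3)·p_1·q_1. Substituting into the budget gives p_1·q_1·(1 + (2/3)) = I.
Demand: q_1*(p_1,p_2,I) = 0.6·I/p_1 and q_2* = 0.4·I/p_2.
At p_1=2.2, p_2=34.15, I=370: q_1* = 0.6·370/2.2 = 100.9091.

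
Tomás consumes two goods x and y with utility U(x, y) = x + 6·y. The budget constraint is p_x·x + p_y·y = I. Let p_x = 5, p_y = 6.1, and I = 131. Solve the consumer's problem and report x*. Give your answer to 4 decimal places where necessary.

x* = 0

Linear utility — the consumer picks whichever good has higher MU/price: 1/5 = 0.2 vs 6/6.1 = 0.9836.
y gives more utility per dollar, so spend all income on y: y* = I/p_y, x* = 0.
Numerically: x* = 0, y* = 21.4754.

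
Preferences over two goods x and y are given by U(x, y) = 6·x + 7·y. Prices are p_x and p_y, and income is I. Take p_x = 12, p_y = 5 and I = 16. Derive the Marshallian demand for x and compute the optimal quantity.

Perfect substitutes: compare marginal utility per dollar. 6/p_x vs 7/p_y → 0.5 vs 1.4.
y gives more utility per dollar, so spend all income on y: y* = I/p_y, x* = 0.
Numerically: x* = 0, y* = 3.2.

x* = 0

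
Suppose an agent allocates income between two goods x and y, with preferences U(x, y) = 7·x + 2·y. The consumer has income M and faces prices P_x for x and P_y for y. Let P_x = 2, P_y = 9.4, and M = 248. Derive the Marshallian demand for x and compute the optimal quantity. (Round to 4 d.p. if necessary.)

x* = 124

Perfect substitutes: compare marginal utility per dollar. 7/P_x vs 2/P_y → 3.5 vs 0.2128.
x gives more utility per dollar, so spend all income on x: x* = M/P_x, y* = 0.
Numerically: x* = 124, y* = 0.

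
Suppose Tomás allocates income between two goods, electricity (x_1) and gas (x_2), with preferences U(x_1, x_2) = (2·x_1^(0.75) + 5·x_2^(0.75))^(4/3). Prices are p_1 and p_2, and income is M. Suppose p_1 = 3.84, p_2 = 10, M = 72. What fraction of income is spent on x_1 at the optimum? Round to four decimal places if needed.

share on x_1 = 0.3113

MU_x_1 ∝ 2·x_1^(-0.25), MU_x_2 ∝ 5·x_2^(-0.25), so MRS = (2/5)·(x_2/x_1)^(0.25) = p_1/p_2.
Hence x_2/x_1 = ((5/2)·p_1/p_2)^(1/(0.25)), i.e. raised to the 4 power.
With the ratio pinned down, the budget gives x_1* = M/(p_1 + p_2·(x_2/x_1)) and x_2* = (x_2/x_1)·x_1*.
Numerically x_2/x_1 = 0.849347, so x_1* = 72/(3.84 + 10·0.849347) = 5.8378 and x_2* = 0.849347·5.8378 = 4.9583.
Expenditure on x_1: 3.84·5.8378 = 22.4171; share = 0.3113.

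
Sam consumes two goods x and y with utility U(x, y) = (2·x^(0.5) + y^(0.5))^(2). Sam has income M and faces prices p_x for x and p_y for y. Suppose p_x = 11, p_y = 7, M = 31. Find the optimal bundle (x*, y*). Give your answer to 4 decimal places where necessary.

x* = 2.0233, y* = 1.2491

Numerically y/x = 0.617347, so x* = 31/(11 + 7·0.617347) = 2.0233 and y* = 0.617347·2.0233 = 1.2491.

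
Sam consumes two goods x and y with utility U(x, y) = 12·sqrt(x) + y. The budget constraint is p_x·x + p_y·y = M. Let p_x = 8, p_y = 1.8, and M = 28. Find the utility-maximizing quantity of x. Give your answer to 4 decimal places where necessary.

MU_x = 6/√x, MU_y = 1. Tangency: 6/√x = p_x/p_y.
Thus x* = (6·p_y/p_x)² — independent of M — with the rest of income spent on y.
Plugging in: x* = (6·1.8/8)² = 1.8225.

x* = 1.8225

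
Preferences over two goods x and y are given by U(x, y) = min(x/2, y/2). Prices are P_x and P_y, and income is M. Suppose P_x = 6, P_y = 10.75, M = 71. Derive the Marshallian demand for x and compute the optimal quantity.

Here 2·6 + 2·10.75 = 33.5, giving x* = 4.2388.

x* = 4.2388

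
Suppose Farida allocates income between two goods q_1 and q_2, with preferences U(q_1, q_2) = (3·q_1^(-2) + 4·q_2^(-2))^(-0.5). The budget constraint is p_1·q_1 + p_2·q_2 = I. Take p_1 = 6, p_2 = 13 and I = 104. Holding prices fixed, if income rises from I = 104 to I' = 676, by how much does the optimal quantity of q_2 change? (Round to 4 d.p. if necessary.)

Δq_2* = 28.523

MU_q_1 ∝ 3·q_1^(-3), MU_q_2 ∝ 4·q_2^(-3), so MRS = (3/4)·(q_2/q_1)^(3) = p_1/p_2.
Solve for the ratio: q_2/q_1 = [(4/3)·p_1/p_2]^(1/3).
With the ratio pinned down, the budget gives q_1* = I/(p_1 + p_2·(q_2/q_1)) and q_2* = (q_2/q_1)·q_1*.
Numerically q_2/q_1 = 0.850581, so q_1* = 104/(6 + 13·0.850581) = 6.097 and q_2* = 0.850581·6.097 = 5.186.
At I' = 676: q_2* = 33.709. Change: 33.709 − 5.186 = 28.523.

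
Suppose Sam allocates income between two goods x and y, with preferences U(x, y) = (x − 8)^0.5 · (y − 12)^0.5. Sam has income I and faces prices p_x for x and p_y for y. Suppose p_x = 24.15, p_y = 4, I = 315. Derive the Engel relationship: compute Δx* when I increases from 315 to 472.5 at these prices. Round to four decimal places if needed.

MRS = (y−12)/(x−8). Tangency with p_x/p_y gives y−12 = (p_x/p_y)·(x−8).
After buying the subsistence bundle (8, 12), a share 0.5 of the remaining income goes to x: x* = 8 + 0.5·(I − 8p_x − 12p_y)/p_x.
Discretionary income = 315 − 8·24.15 − 12·4 = 73.8; x* = 8 + 0.5·73.8/24.15 = 9.528.
At I' = 472.5: x* = 12.7888. Change: 12.7888 − 9.528 = 3.2609.

Δx* = 3.2609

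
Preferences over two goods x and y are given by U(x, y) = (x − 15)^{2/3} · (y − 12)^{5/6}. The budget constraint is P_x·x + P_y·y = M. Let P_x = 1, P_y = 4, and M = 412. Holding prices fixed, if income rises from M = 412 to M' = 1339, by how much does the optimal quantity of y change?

Let x' = x−15, y' = y−12. MRS = (4/5)·y'/x' = P_x/P_y.
After buying the subsistence bundle (15, 12), a share 4/9 of the remaining income goes to x: x* = 15 + 4/9·(M − 15P_x − 12P_y)/P_x.
Discretionary income = 412 − 15·1 − 12·4 = 349; y* = 12 + 5/9·349/4 = 60.4722.
At M' = 1339: y* = 189.2222. Change: 189.2222 − 60.4722 = 128.75.

Δy* = 128.75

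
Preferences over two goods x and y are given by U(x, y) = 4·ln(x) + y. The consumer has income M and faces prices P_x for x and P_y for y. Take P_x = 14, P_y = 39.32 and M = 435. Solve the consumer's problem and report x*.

x* = 11.2343

So x*(P_x,P_y) = 4·P_y/P_x, independent of income; and y* = (M − 4·P_y)/P_y.
At the given prices: x* = 4·39.32/14 = 11.2343.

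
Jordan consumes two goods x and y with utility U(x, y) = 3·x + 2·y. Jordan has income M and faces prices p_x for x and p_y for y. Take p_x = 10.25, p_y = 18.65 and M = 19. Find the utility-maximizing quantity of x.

x* = 1.8537

x gives more utility per dollar, so spend all income on x: x* = M/p_x, y* = 0.
Numerically: x* = 1.8537, y* = 0.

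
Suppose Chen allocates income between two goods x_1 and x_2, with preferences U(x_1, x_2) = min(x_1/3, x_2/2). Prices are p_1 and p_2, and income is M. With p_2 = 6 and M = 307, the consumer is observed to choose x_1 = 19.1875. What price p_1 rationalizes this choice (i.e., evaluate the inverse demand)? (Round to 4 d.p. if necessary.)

Leontief preferences: the optimum is at the kink where x_1/3 = x_2/2, i.e. x_2 = (2/3)·x_1.
Budget: p_1·x_1 + p_2·(2/3)·x_1 = M, so (3·p_1 + 2·p_2)·x_1 = 3·M.
Demand: x_1*(p_1,p_2,M) = 3·M/(3·p_1 + 2·p_2), x_2* = 2·M/(3·p_1 + 2·p_2).
Set x_1* = 19.1875 in the demand function and solve for p_1: p_1 = 12.

p_1 = 12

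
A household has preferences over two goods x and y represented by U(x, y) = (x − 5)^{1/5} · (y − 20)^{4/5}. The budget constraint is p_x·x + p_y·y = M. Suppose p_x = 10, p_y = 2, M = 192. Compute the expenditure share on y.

Substituting into the budget: x* = 5 + 0.2·(M − 5·p_x − 20·p_y)/p_x, and y* = 20 + 0.8·(…)/p_y.
Discretionary income = 192 − 5·10 − 20·2 = 102; x* = 5 + 0.2·102/10 = 7.04; y* = 20 + 0.8·102/2 = 60.8.
Expenditure on y: 2·60.8 = 121.6; share = 0.6333.

share on y = 0.6333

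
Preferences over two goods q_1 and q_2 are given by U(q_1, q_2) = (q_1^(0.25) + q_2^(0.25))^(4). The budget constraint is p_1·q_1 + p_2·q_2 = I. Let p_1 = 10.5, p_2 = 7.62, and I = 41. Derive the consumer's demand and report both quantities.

From the CES first-order condition, (q_2/q_1)^(0.75) = p_1/p_2.
Hence q_2/q_1 = (p_1/p_2)^(1/(0.75)), i.e. raised to the 4/3 power.
With the ratio pinned down, the budget gives q_1* = I/(p_1 + p_2·(q_2/q_1)) and q_2* = (q_2/q_1)·q_1*.
Numerically q_2/q_1 = 1.533366, so q_1* = 41/(10.5 + 7.62·1.533366) = 1.8482 and q_2* = 1.533366·1.8482 = 2.8339.

q_1* = 1.8482, q_2* = 2.8339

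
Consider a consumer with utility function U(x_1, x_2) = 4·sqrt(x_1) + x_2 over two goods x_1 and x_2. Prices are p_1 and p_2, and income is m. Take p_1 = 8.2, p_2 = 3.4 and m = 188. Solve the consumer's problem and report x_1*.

Solve: √x_1 = 2·p_2/p_1, so x_1*(p_1,p_2) = (2·p_2/p_1)², and x_2* = (m − p_1·x_1*)/p_2.
Plugging in: x_1* = (2·3.4/8.2)² = 0.6877.

x_1* = 0.6877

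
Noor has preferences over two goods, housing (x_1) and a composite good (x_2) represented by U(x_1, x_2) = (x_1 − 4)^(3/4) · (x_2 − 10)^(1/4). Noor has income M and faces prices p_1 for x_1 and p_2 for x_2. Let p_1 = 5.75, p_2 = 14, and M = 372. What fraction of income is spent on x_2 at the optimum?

Let x_1' = x_1−4, x_2' = x_2−10. MRS = 3·x_2'/x_1' = p_1/p_2.
Substituting into the budget: x_1* = 4 + 0.75·(M − 4·p_1 − 10·p_2)/p_1, and x_2* = 10 + 0.25·(…)/p_2.
Discretionary income = 372 − 4·5.75 − 10·14 = 209; x_1* = 4 + 0.75·209/5.75 = 31.2609; x_2* = 10 + 0.25·209/14 = 13.7321.
Expenditure on x_2: 14·13.7321 = 192.25; share = 0.5168.

share on x_2 = 0.5168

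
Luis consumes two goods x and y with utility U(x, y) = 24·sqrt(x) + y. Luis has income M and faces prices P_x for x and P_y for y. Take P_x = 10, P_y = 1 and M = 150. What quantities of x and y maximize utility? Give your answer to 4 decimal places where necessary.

Utility is quasi-linear in y; the FOC for x is 12/√x = P_x/P_y.
Thus x* = (12·P_y/P_x)² — independent of M — with the rest of income spent on y.
Plugging in: x* = (12·1/10)² = 1.44, y* = 135.6.

x* = 1.44, y* = 135.6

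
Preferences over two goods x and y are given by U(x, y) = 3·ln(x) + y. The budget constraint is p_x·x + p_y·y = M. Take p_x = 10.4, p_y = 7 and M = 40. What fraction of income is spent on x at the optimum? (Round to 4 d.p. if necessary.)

share on x = 0.525

MU_x = 3/x, MU_y = 1. Tangency: 3/x = p_x/p_y.
So x*(p_x,p_y) = 3·p_y/p_x, independent of income; and y* = (M − 3·p_y)/p_y.
At the given prices: x* = 3·7/10.4 = 2.0192, and y* = 2.7143.
Expenditure on x: 10.4·2.0192 = 21; share = 0.525.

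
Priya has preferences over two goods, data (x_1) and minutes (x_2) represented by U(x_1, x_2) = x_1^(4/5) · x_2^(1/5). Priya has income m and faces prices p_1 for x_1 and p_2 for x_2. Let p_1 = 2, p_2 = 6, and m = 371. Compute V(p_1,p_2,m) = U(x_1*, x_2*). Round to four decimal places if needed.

V = 90.2813

Demand: x_1*(p_1,p_2,m) = 0.8·m/p_1 and x_2* = 0.2·m/p_2.
At p_1=2, p_2=6, m=371: x_1* = 0.8·371/2 = 148.4, x_2* = 12.3667.
Utility at the optimum: U(148.4, 12.3667) = 90.2813.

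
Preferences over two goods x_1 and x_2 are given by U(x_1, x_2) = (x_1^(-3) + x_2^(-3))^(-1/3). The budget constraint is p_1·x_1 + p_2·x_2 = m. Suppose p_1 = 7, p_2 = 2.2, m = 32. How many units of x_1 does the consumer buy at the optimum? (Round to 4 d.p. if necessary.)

x_1* = 3.2199

MRS = MU_x_1/MU_x_2 = (x_2/x_1)^(4). Set equal to p_1/p_2.
Hence x_2/x_1 = (p_1/p_2)^(1/(4)), i.e. raised to the 0.25 power.
Substitute x_2 = (x_2/x_1)·x_1 into the budget: x_1* = m/(p_1 + p_2·(x_2/x_1)).
Numerically x_2/x_1 = 1.335577, so x_1* = 32/(7 + 2.2·1.335577) = 3.2199.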